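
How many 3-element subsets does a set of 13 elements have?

C(13,3) = (13·12·11) / 3! = 1716 / 6 = 286.

286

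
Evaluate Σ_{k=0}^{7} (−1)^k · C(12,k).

The partial alternating sum Σ_{k=0}^{7} (−1)^k C(12,k) = (−1)^7 C(11,7) = -330.

-330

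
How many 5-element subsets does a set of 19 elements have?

11628

C(19,5) = (19·18·17·16·15) / 5! = 1395360 / 120 = 11628.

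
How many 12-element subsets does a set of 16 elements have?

C(16,12) = C(16,4) by symmetry.
C(16,4) = (16·15·14·13) / 4! = 43680 / 24 = 1820.

1820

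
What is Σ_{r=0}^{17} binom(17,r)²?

Σ C(17,r)² is the coefficient of x^17 in (1+x)^17(1+x)^17 = (1+x)^34, i.e. C(34,17) = 2333606220.

2333606220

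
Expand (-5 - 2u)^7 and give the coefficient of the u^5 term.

-16800

The general term is C(7,j)·(-5)^j·(-2u)^(7-j); the u^5 term has j = 2.
C(7,2) = 21.
Coefficient = C(7,2) · (-5)^2 · (-2)^5 = 21 · 25 · (-32) = -16800.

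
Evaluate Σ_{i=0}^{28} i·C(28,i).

3758096384

Since i·C(28,i) = 28·C(27,i−1), the sum is 28·2^27 = 28·134217728 = 3758096384.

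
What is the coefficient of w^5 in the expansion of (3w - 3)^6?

-4374

The general term is C(6,j)·(3w)^j·(-3)^(6-j); the w^5 term has j = 5.
C(6,5) = 6.
Coefficient = C(6,5) · 3^5 · (-3)^1 = 6 · 243 · (-3) = -4374.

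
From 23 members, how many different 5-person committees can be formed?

This is C(23,5) = 33649.

33649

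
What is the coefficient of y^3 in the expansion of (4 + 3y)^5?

The general term is C(5,j)·(4)^j·(3y)^(5-j); the y^3 term has j = 2.
C(5,2) = 10.
Coefficient = C(5,2) · 4^2 · 3^3 = 10 · 16 · 27 = 4320.

4320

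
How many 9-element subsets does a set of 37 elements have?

124403620

C(37,9) = (37·36·35·34·33·32·31·30·29) / 9! = 45143585625600 / 362880 = 124403620.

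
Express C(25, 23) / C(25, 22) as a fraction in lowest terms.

C(n,k+1)/C(n,k) = (n−k)/(k+1) = (25−22)/(22+1) = 3/23.

3/23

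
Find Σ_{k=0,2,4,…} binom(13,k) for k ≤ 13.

Half of (1+1)^13 + (1−1)^13 gives the even-index sum: 2^12 = 4096.

4096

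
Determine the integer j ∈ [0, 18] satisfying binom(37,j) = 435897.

C(37,j) increases on 0 ≤ j ≤ 18. C(37,4) = 66045 and C(37,5) = 435897, so j = 5.

5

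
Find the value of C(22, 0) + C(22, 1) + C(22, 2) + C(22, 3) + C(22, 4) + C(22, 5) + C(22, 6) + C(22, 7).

1 + 22 + 231 + 1540 + 7315 + 26334 + 74613 + 170544 = 280600.

280600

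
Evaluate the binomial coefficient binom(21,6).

C(21,6) = (21·20·19·18·17·16) / 6! = 39070080 / 720 = 54264.

54264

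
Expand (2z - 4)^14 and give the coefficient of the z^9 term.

-1049624576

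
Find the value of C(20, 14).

38760

C(20,14) = C(20,6) by symmetry.
C(20,6) = (20·19·18·17·16·15) / 6! = 27907200 / 720 = 38760.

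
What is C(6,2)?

15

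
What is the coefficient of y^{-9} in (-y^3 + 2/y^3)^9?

-5376

General term: C(9,j)·(-y^3)^j·(2/y^3)^(9-j), with y-exponent 3j − 3(9−j) = 6j − 27.
Set 6j − 27 = -9: j = 3.
C(9,3) = 84; (-1)^3 = -1; 2^6 = 64.
Coefficient = 84 · (-1) · 64 = -5376.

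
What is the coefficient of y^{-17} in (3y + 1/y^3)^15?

General term: C(15,j)·(3y)^j·(1/y^3)^(15-j), with y-exponent 1j − 3(15−j) = 4j − 45.
Set 4j − 45 = -17: j = 7.
C(15,7) = 6435; 3^7 = 2187; 1^8 = 1.
Coefficient = 6435 · 2187 · 1 = 14073345.

14073345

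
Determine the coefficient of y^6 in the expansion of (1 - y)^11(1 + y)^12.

-165

Coefficient of y^6 = Σ_{j} C(11,j)·(-1)^j·C(12,6-j)·1^(6-j) for j from 0 to 6.
= 924 + (-8712) + 27225 + (-36300) + 21780 + (-5544) + 462 = -165.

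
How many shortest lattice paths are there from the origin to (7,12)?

50388

Each path is a sequence of 19 steps with 7 rights: C(19,7) = 50388.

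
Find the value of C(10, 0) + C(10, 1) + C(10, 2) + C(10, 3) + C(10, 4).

386

1 + 10 + 45 + 120 + 210 = 386.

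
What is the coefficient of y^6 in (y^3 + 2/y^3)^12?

General term: C(12,j)·(y^3)^j·(2/y^3)^(12-j), with y-exponent 3j − 3(12−j) = 6j − 36.
Set 6j − 36 = 6: j = 7.
C(12,7) = 792; 1^7 = 1; 2^5 = 32.
Coefficient = 792 · 1 · 32 = 25344.

25344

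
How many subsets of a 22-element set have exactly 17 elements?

26334

Choose the 17 positions: C(22,17) = 26334.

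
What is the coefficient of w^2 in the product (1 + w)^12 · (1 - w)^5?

16

Coefficient of w^2 = Σ_{j} C(12,j)·1^j·C(5,2-j)·(-1)^(2-j) for j from 0 to 2.
= 10 + (-60) + 66 = 16.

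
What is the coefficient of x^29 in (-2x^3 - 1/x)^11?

General term: C(11,j)·(-2x^3)^j·(-1/x)^(11-j), with x-exponent 3j − 1(11−j) = 4j − 11.
Set 4j − 11 = 29: j = 10.
C(11,10) = 11; (-2)^10 = 1024; (-1)^1 = -1.
Coefficient = 11 · 1024 · (-1) = -11264.

-11264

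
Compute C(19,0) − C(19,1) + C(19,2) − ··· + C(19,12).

18564

The partial alternating sum Σ_{k=0}^{12} (−1)^k C(19,k) = (−1)^12 C(18,12) = 18564.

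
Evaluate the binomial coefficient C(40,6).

C(40,6) = (40·39·38·37·36·35) / 6! = 2763633600 / 720 = 3838380.

3838380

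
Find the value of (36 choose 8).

C(36,8) = (36·35·34·33·32·31·30·29) / 8! = 1220096908800 / 40320 = 30260340.

30260340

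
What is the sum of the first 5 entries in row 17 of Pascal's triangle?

3214

1 + 17 + 136 + 680 + 2380 = 3214.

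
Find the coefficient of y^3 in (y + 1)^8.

56

The general term is C(8,j)·(y)^j·(1)^(8-j); the y^3 term has j = 3.
C(8,3) = 56.
Coefficient = C(8,3) = 56.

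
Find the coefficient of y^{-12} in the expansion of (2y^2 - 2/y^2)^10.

46080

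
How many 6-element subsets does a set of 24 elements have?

C(24,6) = (24·23·22·21·20·19) / 6! = 96909120 / 720 = 134596.

134596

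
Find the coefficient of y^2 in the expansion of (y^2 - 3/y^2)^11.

-112266

General term: C(11,j)·(y^2)^j·(-3/y^2)^(11-j), with y-exponent 2j − 2(11−j) = 4j − 22.
Set 4j − 22 = 2: j = 6.
C(11,6) = 462; 1^6 = 1; (-3)^5 = -243.
Coefficient = 462 · 1 · (-243) = -112266.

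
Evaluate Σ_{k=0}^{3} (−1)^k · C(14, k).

-286

The partial alternating sum Σ_{k=0}^{3} (−1)^k C(14,k) = (−1)^3 C(13,3) = -286.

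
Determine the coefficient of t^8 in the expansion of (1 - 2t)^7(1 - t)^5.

Coefficient of t^8 = Σ_{j} C(7,j)·(-2)^j·C(5,8-j)·(-1)^(8-j) for j from 3 to 7.
= 280 + 2800 + 6720 + 4480 + 640 = 14920.

14920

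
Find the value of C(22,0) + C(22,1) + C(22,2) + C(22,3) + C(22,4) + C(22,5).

35443

1 + 22 + 231 + 1540 + 7315 + 26334 = 35443.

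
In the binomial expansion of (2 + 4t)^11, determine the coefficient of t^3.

2703360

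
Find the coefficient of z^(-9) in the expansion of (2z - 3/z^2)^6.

General term: C(6,j)·(2z)^j·(-3/z^2)^(6-j), with z-exponent 1j − 2(6−j) = 3j − 12.
Set 3j − 12 = -9: j = 1.
C(6,1) = 6; 2^1 = 2; (-3)^5 = -243.
Coefficient = 6 · 2 · (-243) = -2916.

-2916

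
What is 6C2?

C(6,2) = (6·5) / 2! = 30 / 2 = 15.

15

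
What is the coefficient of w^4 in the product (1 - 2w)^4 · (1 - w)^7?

1059

Coefficient of w^4 = Σ_{j} C(4,j)·(-2)^j·C(7,4-j)·(-1)^(4-j) for j from 0 to 4.
= 35 + 280 + 504 + 224 + 16 = 1059.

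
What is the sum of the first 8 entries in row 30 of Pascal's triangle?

2804012

1 + 30 + 435 + 4060 + 27405 + 142506 + 593775 + 2035800 = 2804012.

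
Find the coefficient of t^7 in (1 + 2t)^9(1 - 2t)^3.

4608

Coefficient of t^7 = Σ_{j} C(9,j)·2^j·C(3,7-j)·(-2)^(7-j) for j from 4 to 7.
= (-16128) + 48384 + (-32256) + 4608 = 4608.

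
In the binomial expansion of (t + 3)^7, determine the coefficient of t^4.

The general term is C(7,j)·(t)^j·(3)^(7-j); the t^4 term has j = 4.
C(7,4) = 35.
Coefficient = C(7,4) · 3^3 = 35 · 27 = 945.

945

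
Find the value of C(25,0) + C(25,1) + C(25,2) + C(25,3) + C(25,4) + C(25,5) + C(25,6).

245506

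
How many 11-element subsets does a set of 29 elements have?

34597290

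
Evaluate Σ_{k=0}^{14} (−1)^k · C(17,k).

120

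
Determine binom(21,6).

C(21,6) = (21·20·19·18·17·16) / 6! = 39070080 / 720 = 54264.

54264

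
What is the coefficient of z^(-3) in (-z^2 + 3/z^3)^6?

-540

General term: C(6,j)·(-z^2)^j·(3/z^3)^(6-j), with z-exponent 2j − 3(6−j) = 5j − 18.
Set 5j − 18 = -3: j = 3.
C(6,3) = 20; (-1)^3 = -1; 3^3 = 27.
Coefficient = 20 · (-1) · 27 = -540.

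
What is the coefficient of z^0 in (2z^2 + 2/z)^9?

43008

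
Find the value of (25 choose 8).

C(25,8) = (25·24·23·22·21·20·19·18) / 8! = 43609104000 / 40320 = 1081575.

1081575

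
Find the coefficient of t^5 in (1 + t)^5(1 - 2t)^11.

Coefficient of t^5 = Σ_{j} C(5,j)·1^j·C(11,5-j)·(-2)^(5-j) for j from 0 to 5.
= (-14784) + 26400 + (-13200) + 2200 + (-110) + 1 = 507.

507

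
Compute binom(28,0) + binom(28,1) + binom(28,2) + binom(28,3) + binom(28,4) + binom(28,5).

122438

1 + 28 + 378 + 3276 + 20475 + 98280 = 122438.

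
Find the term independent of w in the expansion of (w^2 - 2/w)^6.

240

General term: C(6,j)·(w^2)^j·(-2/w)^(6-j), with w-exponent 2j − 1(6−j) = 3j − 6.
Set 3j − 6 = 0: j = 2.
C(6,2) = 15; 1^2 = 1; (-2)^4 = 16.
Coefficient = 15 · 1 · 16 = 240.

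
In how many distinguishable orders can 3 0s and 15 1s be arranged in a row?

816

Choose positions for the 0s: C(18,3) = 816.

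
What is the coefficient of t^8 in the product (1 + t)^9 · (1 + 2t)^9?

Coefficient of t^8 = Σ_{j} C(9,j)·1^j·C(9,8-j)·2^(8-j) for j from 0 to 8.
= 2304 + 41472 + 193536 + 338688 + 254016 + 84672 + 12096 + 648 + 9 = 927441.

927441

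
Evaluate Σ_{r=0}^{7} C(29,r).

1 + 29 + 406 + 3654 + 23751 + 118755 + 475020 + 1560780 = 2182396.

2182396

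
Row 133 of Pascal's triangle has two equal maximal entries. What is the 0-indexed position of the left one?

For odd n = 133, C(133,k) peaks at k = (n−1)/2 and (n+1)/2; the lesser is 66.

66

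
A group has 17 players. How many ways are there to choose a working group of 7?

This is C(17,7) = 19448.

19448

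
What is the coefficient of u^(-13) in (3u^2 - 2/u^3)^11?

General term: C(11,j)·(3u^2)^j·(-2/u^3)^(11-j), with u-exponent 2j − 3(11−j) = 5j − 33.
Set 5j − 33 = -13: j = 4.
C(11,4) = 330; 3^4 = 81; (-2)^7 = -128.
Coefficient = 330 · 81 · (-128) = -3421440.

-3421440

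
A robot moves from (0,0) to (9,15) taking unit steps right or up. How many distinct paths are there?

1307504

Each path is a sequence of 24 steps with 9 rights: C(24,9) = 1307504.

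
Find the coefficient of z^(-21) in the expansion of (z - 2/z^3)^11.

42240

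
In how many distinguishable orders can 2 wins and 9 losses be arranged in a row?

55

Choose positions for the wins: C(11,2) = 55.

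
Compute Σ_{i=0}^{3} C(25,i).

2626

1 + 25 + 300 + 2300 = 2626.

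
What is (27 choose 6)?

C(27,6) = (27·26·25·24·23·22) / 6! = 213127200 / 720 = 296010.

296010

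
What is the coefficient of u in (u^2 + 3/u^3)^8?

General term: C(8,j)·(u^2)^j·(3/u^3)^(8-j), with u-exponent 2j − 3(8−j) = 5j − 24.
Set 5j − 24 = 1: j = 5.
C(8,5) = 56; 1^5 = 1; 3^3 = 27.
Coefficient = 56 · 1 · 27 = 1512.

1512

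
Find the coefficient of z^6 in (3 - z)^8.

The general term is C(8,j)·(3)^j·(-z)^(8-j); the z^6 term has j = 2.
C(8,2) = 28.
Coefficient = C(8,2) · 3^2 = 28 · 9 = 252.

252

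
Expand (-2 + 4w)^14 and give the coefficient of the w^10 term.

The general term is C(14,j)·(-2)^j·(4w)^(14-j); the w^10 term has j = 4.
C(14,4) = 1001.
Coefficient = C(14,4) · (-2)^4 · 4^10 = 1001 · 16 · 1048576 = 16793993216.

16793993216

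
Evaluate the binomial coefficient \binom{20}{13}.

C(20,13) = C(20,7) by symmetry.
C(20,7) = (20·19·18·17·16·15·14) / 7! = 390700800 / 5040 = 77520.

77520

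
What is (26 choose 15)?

7726160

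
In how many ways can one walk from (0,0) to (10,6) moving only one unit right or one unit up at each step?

8008

Each path is a sequence of 16 steps with 10 rights: C(16,10) = 8008.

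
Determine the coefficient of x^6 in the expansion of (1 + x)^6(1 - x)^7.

-20

Coefficient of x^6 = Σ_{j} C(6,j)·1^j·C(7,6-j)·(-1)^(6-j) for j from 0 to 6.
= 7 + (-126) + 525 + (-700) + 315 + (-42) + 1 = -20.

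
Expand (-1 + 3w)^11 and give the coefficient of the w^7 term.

The general term is C(11,j)·(-1)^j·(3w)^(11-j); the w^7 term has j = 4.
C(11,4) = 330.
Coefficient = C(11,4) · 3^7 = 330 · 2187 = 721710.

721710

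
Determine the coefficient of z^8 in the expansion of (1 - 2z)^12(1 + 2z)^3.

25344

Coefficient of z^8 = Σ_{j} C(12,j)·(-2)^j·C(3,8-j)·2^(8-j) for j from 5 to 8.
= (-202752) + 709632 + (-608256) + 126720 = 25344.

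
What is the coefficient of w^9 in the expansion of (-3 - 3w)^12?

116917020

The general term is C(12,j)·(-3)^j·(-3w)^(12-j); the w^9 term has j = 3.
C(12,3) = 220.
Coefficient = C(12,3) · (-3)^3 · (-3)^9 = 220 · (-27) · (-19683) = 116917020.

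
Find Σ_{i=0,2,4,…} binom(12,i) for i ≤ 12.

2048

Even-i terms of row 12 sum to 2^11 = 2048.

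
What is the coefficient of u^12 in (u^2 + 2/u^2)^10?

General term: C(10,j)·(u^2)^j·(2/u^2)^(10-j), with u-exponent 2j − 2(10−j) = 4j − 20.
Set 4j − 20 = 12: j = 8.
C(10,8) = 45; 1^8 = 1; 2^2 = 4.
Coefficient = 45 · 1 · 4 = 180.

180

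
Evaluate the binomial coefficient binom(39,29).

C(39,29) = C(39,10) by symmetry.
C(39,10) = (39·38·37·36·35·34·33·32·31·30) / 10! = 2306992893004800 / 3628800 = 635745396.

635745396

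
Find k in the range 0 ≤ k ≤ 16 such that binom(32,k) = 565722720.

C(32,k) increases on 0 ≤ k ≤ 16. C(32,14) = 471435600 and C(32,15) = 565722720, so k = 15.

15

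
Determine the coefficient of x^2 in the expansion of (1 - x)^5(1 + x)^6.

-5

Coefficient of x^2 = Σ_{j} C(5,j)·(-1)^j·C(6,2-j)·1^(2-j) for j from 0 to 2.
= 15 + (-30) + 10 = -5.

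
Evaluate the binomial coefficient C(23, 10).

C(23,10) = (23·22·21·20·19·18·17·16·15·14) / 10! = 4151586700800 / 3628800 = 1144066.

1144066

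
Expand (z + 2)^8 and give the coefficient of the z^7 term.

16

The general term is C(8,j)·(z)^j·(2)^(8-j); the z^7 term has j = 7.
C(8,7) = 8.
Coefficient = C(8,7) · 2^1 = 8 · 2 = 16.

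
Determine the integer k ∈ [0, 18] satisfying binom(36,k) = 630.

2

C(36,k) increases on 0 ≤ k ≤ 18. C(36,1) = 36 and C(36,2) = 630, so k = 2.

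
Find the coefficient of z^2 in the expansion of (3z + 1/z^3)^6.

1458

General term: C(6,j)·(3z)^j·(1/z^3)^(6-j), with z-exponent 1j − 3(6−j) = 4j − 18.
Set 4j − 18 = 2: j = 5.
C(6,5) = 6; 3^5 = 243; 1^1 = 1.
Coefficient = 6 · 243 · 1 = 1458.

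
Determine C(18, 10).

C(18,10) = C(18,8) by symmetry.
C(18,8) = (18·17·16·15·14·13·12·11) / 8! = 1764322560 / 40320 = 43758.

43758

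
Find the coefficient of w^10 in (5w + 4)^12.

The general term is C(12,j)·(5w)^j·(4)^(12-j); the w^10 term has j = 10.
C(12,10) = 66.
Coefficient = C(12,10) · 5^10 · 4^2 = 66 · 9765625 · 16 = 10312500000.

10312500000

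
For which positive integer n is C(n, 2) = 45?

n(n−1)/2 = 45 ⇒ n(n−1) = 90. Since 10·9 = 90, n = 10.

10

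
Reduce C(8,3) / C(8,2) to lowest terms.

2

C(n,k+1)/C(n,k) = (n−k)/(k+1) = (8−2)/(2+1) = 6/3 = 2.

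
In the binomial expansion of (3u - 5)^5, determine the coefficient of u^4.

The general term is C(5,j)·(3u)^j·(-5)^(5-j); the u^4 term has j = 4.
C(5,4) = 5.
Coefficient = C(5,4) · 3^4 · (-5)^1 = 5 · 81 · (-5) = -2025.

-2025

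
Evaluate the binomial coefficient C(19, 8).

75582

C(19,8) = (19·18·17·16·15·14·13·12) / 8! = 3047466240 / 40320 = 75582.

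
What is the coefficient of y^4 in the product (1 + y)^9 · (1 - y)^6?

-3

Coefficient of y^4 = Σ_{j} C(9,j)·1^j·C(6,4-j)·(-1)^(4-j) for j from 0 to 4.
= 15 + (-180) + 540 + (-504) + 126 = -3.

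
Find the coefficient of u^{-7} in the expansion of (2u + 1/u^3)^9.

General term: C(9,j)·(2u)^j·(1/u^3)^(9-j), with u-exponent 1j − 3(9−j) = 4j − 27.
Set 4j − 27 = -7: j = 5.
C(9,5) = 126; 2^5 = 32; 1^4 = 1.
Coefficient = 126 · 32 · 1 = 4032.

4032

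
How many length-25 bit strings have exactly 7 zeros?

480700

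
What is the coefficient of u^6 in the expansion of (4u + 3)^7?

The general term is C(7,j)·(4u)^j·(3)^(7-j); the u^6 term has j = 6.
C(7,6) = 7.
Coefficient = C(7,6) · 4^6 · 3^1 = 7 · 4096 · 3 = 86016.

86016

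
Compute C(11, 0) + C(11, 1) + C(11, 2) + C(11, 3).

1 + 11 + 55 + 165 = 232.

232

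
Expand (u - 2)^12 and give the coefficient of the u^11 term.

The general term is C(12,j)·(u)^j·(-2)^(12-j); the u^11 term has j = 11.
C(12,11) = 12.
Coefficient = C(12,11) · (-2)^1 = 12 · (-2) = -24.

-24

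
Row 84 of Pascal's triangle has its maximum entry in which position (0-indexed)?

C(84,i) is maximized at i = 84/2 = 42.

42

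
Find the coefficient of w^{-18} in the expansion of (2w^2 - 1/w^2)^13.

-312

General term: C(13,j)·(2w^2)^j·(-1/w^2)^(13-j), with w-exponent 2j − 2(13−j) = 4j − 26.
Set 4j − 26 = -18: j = 2.
C(13,2) = 78; 2^2 = 4; (-1)^11 = -1.
Coefficient = 78 · 4 · (-1) = -312.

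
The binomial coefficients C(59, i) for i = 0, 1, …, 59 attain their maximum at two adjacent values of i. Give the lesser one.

For odd n = 59, C(59,i) peaks at i = (n−1)/2 and (n+1)/2; the lesser is 29.

29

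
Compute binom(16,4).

C(16,4) = (16·15·14·13) / 4! = 43680 / 24 = 1820.

1820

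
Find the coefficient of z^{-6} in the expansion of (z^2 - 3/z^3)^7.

2835

General term: C(7,j)·(z^2)^j·(-3/z^3)^(7-j), with z-exponent 2j − 3(7−j) = 5j − 21.
Set 5j − 21 = -6: j = 3.
C(7,3) = 35; 1^3 = 1; (-3)^4 = 81.
Coefficient = 35 · 1 · 81 = 2835.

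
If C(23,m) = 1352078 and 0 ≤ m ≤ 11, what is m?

11

C(23,m) increases on 0 ≤ m ≤ 11. C(23,10) = 1144066 and C(23,11) = 1352078, so m = 11.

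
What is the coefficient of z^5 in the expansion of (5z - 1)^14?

The general term is C(14,j)·(5z)^j·(-1)^(14-j); the z^5 term has j = 5.
C(14,5) = 2002.
Coefficient = C(14,5) · 5^5 · (-1)^9 = 2002 · 3125 · (-1) = -6256250.

-6256250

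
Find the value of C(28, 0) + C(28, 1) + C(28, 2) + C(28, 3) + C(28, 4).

24158

1 + 28 + 378 + 3276 + 20475 = 24158.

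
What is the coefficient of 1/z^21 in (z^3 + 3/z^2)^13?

General term: C(13,j)·(z^3)^j·(3/z^2)^(13-j), with z-exponent 3j − 2(13−j) = 5j − 26.
Set 5j − 26 = -21: j = 1.
C(13,1) = 13; 1^1 = 1; 3^12 = 531441.
Coefficient = 13 · 1 · 531441 = 6908733.

6908733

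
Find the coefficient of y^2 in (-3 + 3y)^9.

The general term is C(9,j)·(-3)^j·(3y)^(9-j); the y^2 term has j = 7.
C(9,7) = 36.
Coefficient = C(9,7) · (-3)^7 · 3^2 = 36 · (-2187) · 9 = -708588.

-708588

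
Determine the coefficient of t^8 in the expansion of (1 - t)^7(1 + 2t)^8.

Coefficient of t^8 = Σ_{j} C(7,j)·(-1)^j·C(8,8-j)·2^(8-j) for j from 0 to 7.
= 256 + (-7168) + 37632 + (-62720) + 39200 + (-9408) + 784 + (-16) = -1440.

-1440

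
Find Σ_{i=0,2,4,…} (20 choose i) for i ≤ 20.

524288

Half of (1+1)^20 + (1−1)^20 gives the even-index sum: 2^19 = 524288.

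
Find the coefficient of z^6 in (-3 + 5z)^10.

The general term is C(10,j)·(-3)^j·(5z)^(10-j); the z^6 term has j = 4.
C(10,4) = 210.
Coefficient = C(10,4) · (-3)^4 · 5^6 = 210 · 81 · 15625 = 265781250.

265781250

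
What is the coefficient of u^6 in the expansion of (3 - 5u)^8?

The general term is C(8,j)·(3)^j·(-5u)^(8-j); the u^6 term has j = 2.
C(8,2) = 28.
Coefficient = C(8,2) · 3^2 · (-5)^6 = 28 · 9 · 15625 = 3937500.

3937500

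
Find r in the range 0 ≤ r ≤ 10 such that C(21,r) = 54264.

C(21,r) increases on 0 ≤ r ≤ 10. C(21,5) = 20349 and C(21,6) = 54264, so r = 6.

6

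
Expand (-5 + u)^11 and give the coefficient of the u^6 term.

The general term is C(11,j)·(-5)^j·(u)^(11-j); the u^6 term has j = 5.
C(11,5) = 462.
Coefficient = C(11,5) · (-5)^5 = 462 · (-3125) = -1443750.

-1443750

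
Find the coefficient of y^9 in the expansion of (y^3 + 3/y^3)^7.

189

General term: C(7,j)·(y^3)^j·(3/y^3)^(7-j), with y-exponent 3j − 3(7−j) = 6j − 21.
Set 6j − 21 = 9: j = 5.
C(7,5) = 21; 1^5 = 1; 3^2 = 9.
Coefficient = 21 · 1 · 9 = 189.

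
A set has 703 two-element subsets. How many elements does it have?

n(n−1)/2 = 703 ⇒ n(n−1) = 1406. Since 38·37 = 1406, n = 38.

38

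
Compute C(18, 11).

C(18,11) = C(18,7) by symmetry.
C(18,7) = (18·17·16·15·14·13·12) / 7! = 160392960 / 5040 = 31824.

31824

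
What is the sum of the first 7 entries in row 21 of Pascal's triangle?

82160

1 + 21 + 210 + 1330 + 5985 + 20349 + 54264 = 82160.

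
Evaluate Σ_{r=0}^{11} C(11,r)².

By Vandermonde's identity, Σ C(11,r)² = C(22,11) = 705432.

705432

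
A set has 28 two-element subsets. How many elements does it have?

8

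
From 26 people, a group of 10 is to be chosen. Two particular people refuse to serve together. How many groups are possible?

4576264

All 10-subsets: C(26,10) = 5311735. Those containing both fixed elements: C(24,8) = 735471.
5311735 − 735471 = 4576264.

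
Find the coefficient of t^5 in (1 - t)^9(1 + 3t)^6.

765

Coefficient of t^5 = Σ_{j} C(9,j)·(-1)^j·C(6,5-j)·3^(5-j) for j from 0 to 5.
= 1458 + (-10935) + 19440 + (-11340) + 2268 + (-126) = 765.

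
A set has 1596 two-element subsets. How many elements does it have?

57

n(n−1)/2 = 1596 ⇒ n(n−1) = 3192. Since 57·56 = 3192, n = 57.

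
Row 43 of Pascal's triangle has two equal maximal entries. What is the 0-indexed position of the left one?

21

For odd n = 43, C(43,r) peaks at r = (n−1)/2 and (n+1)/2; the smaller is 21.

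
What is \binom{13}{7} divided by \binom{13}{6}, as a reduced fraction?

1

C(n,k+1)/C(n,k) = (n−k)/(k+1) = (13−6)/(6+1) = 7/7 = 1.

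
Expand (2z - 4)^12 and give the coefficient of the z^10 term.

1081344

The general term is C(12,j)·(2z)^j·(-4)^(12-j); the z^10 term has j = 10.
C(12,10) = 66.
Coefficient = C(12,10) · 2^10 · (-4)^2 = 66 · 1024 · 16 = 1081344.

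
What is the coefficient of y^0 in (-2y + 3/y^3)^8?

General term: C(8,j)·(-2y)^j·(3/y^3)^(8-j), with y-exponent 1j − 3(8−j) = 4j − 24.
Set 4j − 24 = 0: j = 6.
C(8,6) = 28; (-2)^6 = 64; 3^2 = 9.
Coefficient = 28 · 64 · 9 = 16128.

16128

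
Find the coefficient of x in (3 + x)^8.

17496

The general term is C(8,j)·(3)^j·(x)^(8-j); the x^1 term has j = 7.
C(8,7) = 8.
Coefficient = C(8,7) · 3^7 = 8 · 2187 = 17496.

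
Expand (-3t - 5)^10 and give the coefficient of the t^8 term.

The general term is C(10,j)·(-3t)^j·(-5)^(10-j); the t^8 term has j = 8.
C(10,8) = 45.
Coefficient = C(10,8) · (-3)^8 · (-5)^2 = 45 · 6561 · 25 = 7381125.

7381125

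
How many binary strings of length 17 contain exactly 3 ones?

Choose the 3 positions: C(17,3) = 680.

680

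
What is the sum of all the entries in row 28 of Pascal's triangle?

268435456

Setting x = 1 in (1+x)^28 gives Σ C(28,i) = 2^28 = 268435456.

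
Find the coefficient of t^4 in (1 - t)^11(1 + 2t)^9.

Coefficient of t^4 = Σ_{j} C(11,j)·(-1)^j·C(9,4-j)·2^(4-j) for j from 0 to 4.
= 2016 + (-7392) + 7920 + (-2970) + 330 = -96.

-96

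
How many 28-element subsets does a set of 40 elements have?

5586853480

C(40,28) = C(40,12) by symmetry.
C(40,12) = (40·39·38·37·36·35·34·33·32·31·30·29) / 12! = 2676111755885568000 / 479001600 = 5586853480.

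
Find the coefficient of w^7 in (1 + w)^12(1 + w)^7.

50388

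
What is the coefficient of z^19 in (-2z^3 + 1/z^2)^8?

-1024

General term: C(8,j)·(-2z^3)^j·(1/z^2)^(8-j), with z-exponent 3j − 2(8−j) = 5j − 16.
Set 5j − 16 = 19: j = 7.
C(8,7) = 8; (-2)^7 = -128; 1^1 = 1.
Coefficient = 8 · (-128) · 1 = -1024.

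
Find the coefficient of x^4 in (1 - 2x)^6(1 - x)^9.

Coefficient of x^4 = Σ_{j} C(6,j)·(-2)^j·C(9,4-j)·(-1)^(4-j) for j from 0 to 4.
= 126 + 1008 + 2160 + 1440 + 240 = 4974.

4974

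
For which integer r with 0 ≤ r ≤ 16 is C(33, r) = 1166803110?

16

C(33,r) increases on 0 ≤ r ≤ 16. C(33,15) = 1037158320 and C(33,16) = 1166803110, so r = 16.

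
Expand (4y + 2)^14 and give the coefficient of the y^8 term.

12595494912

The general term is C(14,j)·(4y)^j·(2)^(14-j); the y^8 term has j = 8.
C(14,8) = 3003.
Coefficient = C(14,8) · 4^8 · 2^6 = 3003 · 65536 · 64 = 12595494912.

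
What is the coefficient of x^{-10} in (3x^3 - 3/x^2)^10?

General term: C(10,j)·(3x^3)^j·(-3/x^2)^(10-j), with x-exponent 3j − 2(10−j) = 5j − 20.
Set 5j − 20 = -10: j = 2.
C(10,2) = 45; 3^2 = 9; (-3)^8 = 6561.
Coefficient = 45 · 9 · 6561 = 2657205.

2657205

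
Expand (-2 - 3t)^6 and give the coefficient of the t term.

The general term is C(6,j)·(-2)^j·(-3t)^(6-j); the t^1 term has j = 5.
C(6,5) = 6.
Coefficient = C(6,5) · (-2)^5 · (-3)^1 = 6 · (-32) · (-3) = 576.

576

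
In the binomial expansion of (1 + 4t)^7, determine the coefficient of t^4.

The general term is C(7,j)·(1)^j·(4t)^(7-j); the t^4 term has j = 3.
C(7,3) = 35.
Coefficient = C(7,3) · 4^4 = 35 · 256 = 8960.

8960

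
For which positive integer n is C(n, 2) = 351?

n(n−1)/2 = 351 ⇒ n(n−1) = 702. Since 27·26 = 702, n = 27.

27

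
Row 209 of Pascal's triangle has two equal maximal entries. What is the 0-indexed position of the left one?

For odd n = 209, C(209,m) peaks at m = (n−1)/2 and (n+1)/2; the lower is 104.

104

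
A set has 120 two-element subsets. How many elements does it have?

16

n(n−1)/2 = 120 ⇒ n(n−1) = 240. Since 16·15 = 240, n = 16.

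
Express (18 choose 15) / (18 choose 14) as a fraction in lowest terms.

C(n,k+1)/C(n,k) = (n−k)/(k+1) = (18−14)/(14+1) = 4/15.

4/15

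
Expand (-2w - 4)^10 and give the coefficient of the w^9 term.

The general term is C(10,j)·(-2w)^j·(-4)^(10-j); the w^9 term has j = 9.
C(10,9) = 10.
Coefficient = C(10,9) · (-2)^9 · (-4)^1 = 10 · (-512) · (-4) = 20480.

20480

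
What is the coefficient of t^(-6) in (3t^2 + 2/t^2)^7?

6048

General term: C(7,j)·(3t^2)^j·(2/t^2)^(7-j), with t-exponent 2j − 2(7−j) = 4j − 14.
Set 4j − 14 = -6: j = 2.
C(7,2) = 21; 3^2 = 9; 2^5 = 32.
Coefficient = 21 · 9 · 32 = 6048.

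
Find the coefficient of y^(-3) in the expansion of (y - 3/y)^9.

General term: C(9,j)·(y)^j·(-3/y)^(9-j), with y-exponent 1j − 1(9−j) = 2j − 9.
Set 2j − 9 = -3: j = 3.
C(9,3) = 84; 1^3 = 1; (-3)^6 = 729.
Coefficient = 84 · 1 · 729 = 61236.

61236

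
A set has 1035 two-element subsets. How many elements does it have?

46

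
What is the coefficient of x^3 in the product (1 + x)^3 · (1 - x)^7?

8

Coefficient of x^3 = Σ_{j} C(3,j)·1^j·C(7,3-j)·(-1)^(3-j) for j from 0 to 3.
= (-35) + 63 + (-21) + 1 = 8.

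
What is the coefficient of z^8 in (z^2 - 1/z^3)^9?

General term: C(9,j)·(z^2)^j·(-1/z^3)^(9-j), with z-exponent 2j − 3(9−j) = 5j − 27.
Set 5j − 27 = 8: j = 7.
C(9,7) = 36; 1^7 = 1; (-1)^2 = 1.
Coefficient = 36 · 1 · 1 = 36.

36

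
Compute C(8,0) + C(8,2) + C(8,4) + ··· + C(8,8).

Even-k terms of row 8 sum to 2^7 = 128.

128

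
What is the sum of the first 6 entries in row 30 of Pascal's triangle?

174437

1 + 30 + 435 + 4060 + 27405 + 142506 = 174437.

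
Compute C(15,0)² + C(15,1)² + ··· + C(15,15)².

155117520

By Vandermonde's identity, Σ C(15,j)² = C(30,15) = 155117520.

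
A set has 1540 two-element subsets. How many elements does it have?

56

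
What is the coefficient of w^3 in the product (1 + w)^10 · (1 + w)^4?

364

Coefficient of w^3 = Σ_{j} C(10,j)·C(4,3-j) for j from 0 to 3.
= 4 + 60 + 180 + 120 = 364.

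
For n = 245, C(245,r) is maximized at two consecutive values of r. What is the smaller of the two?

For odd n = 245, C(245,r) peaks at r = (n−1)/2 and (n+1)/2; the smaller is 122.

122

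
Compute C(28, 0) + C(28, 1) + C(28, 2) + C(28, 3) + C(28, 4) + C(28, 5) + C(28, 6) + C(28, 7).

1 + 28 + 378 + 3276 + 20475 + 98280 + 376740 + 1184040 = 1683218.

1683218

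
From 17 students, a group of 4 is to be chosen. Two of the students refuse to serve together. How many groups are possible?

All 4-subsets: C(17,4) = 2380. Those containing both fixed elements: C(15,2) = 105.
2380 − 105 = 2275.

2275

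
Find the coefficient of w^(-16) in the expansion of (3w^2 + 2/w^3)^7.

General term: C(7,j)·(3w^2)^j·(2/w^3)^(7-j), with w-exponent 2j − 3(7−j) = 5j − 21.
Set 5j − 21 = -16: j = 1.
C(7,1) = 7; 3^1 = 3; 2^6 = 64.
Coefficient = 7 · 3 · 64 = 1344.

1344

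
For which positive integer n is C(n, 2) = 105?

15

n(n−1)/2 = 105 ⇒ n(n−1) = 210. Since 15·14 = 210, n = 15.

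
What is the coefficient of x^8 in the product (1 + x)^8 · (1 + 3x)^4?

Coefficient of x^8 = Σ_{j} C(8,j)·1^j·C(4,8-j)·3^(8-j) for j from 4 to 8.
= 5670 + 6048 + 1512 + 96 + 1 = 13327.

13327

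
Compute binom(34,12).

C(34,12) = (34·33·32·31·30·29·28·27·26·25·24·23) / 12! = 262662462526464000 / 479001600 = 548354040.

548354040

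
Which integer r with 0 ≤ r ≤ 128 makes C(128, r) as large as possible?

64

C(128,r) is maximized at r = 128/2 = 64.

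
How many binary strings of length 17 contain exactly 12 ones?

6188

Choose the 12 positions: C(17,12) = 6188.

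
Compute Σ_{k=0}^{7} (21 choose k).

198440

1 + 21 + 210 + 1330 + 5985 + 20349 + 54264 + 116280 = 198440.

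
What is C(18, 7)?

31824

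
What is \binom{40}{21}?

C(40,21) = C(40,19) by symmetry.
C(40,19) = (40·39·38·37·36·35·34·33·32·31·30·29·28·27·26·25·24·23·22) / 19! = 15969861751731289590988800000 / 121645100408832000 = 131282408400.

131282408400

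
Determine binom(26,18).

1562275

C(26,18) = C(26,8) by symmetry.
C(26,8) = (26·25·24·23·22·21·20·19) / 8! = 62990928000 / 40320 = 1562275.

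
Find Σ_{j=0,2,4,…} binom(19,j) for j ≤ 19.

Half of (1+1)^19 + (1−1)^19 gives the even-index sum: 2^18 = 262144.

262144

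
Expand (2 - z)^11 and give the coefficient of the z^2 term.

28160

The general term is C(11,j)·(2)^j·(-z)^(11-j); the z^2 term has j = 9.
C(11,9) = 55.
Coefficient = C(11,9) · 2^9 = 55 · 512 = 28160.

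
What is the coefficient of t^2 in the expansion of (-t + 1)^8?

28

The general term is C(8,j)·(-t)^j·(1)^(8-j); the t^2 term has j = 2.
C(8,2) = 28.
Coefficient = C(8,2) = 28.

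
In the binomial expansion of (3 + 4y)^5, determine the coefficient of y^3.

5760

The general term is C(5,j)·(3)^j·(4y)^(5-j); the y^3 term has j = 2.
C(5,2) = 10.
Coefficient = C(5,2) · 3^2 · 4^3 = 10 · 9 · 64 = 5760.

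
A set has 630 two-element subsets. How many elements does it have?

n(n−1)/2 = 630 ⇒ n(n−1) = 1260. Since 36·35 = 1260, n = 36.

36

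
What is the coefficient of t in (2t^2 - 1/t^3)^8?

-1792

General term: C(8,j)·(2t^2)^j·(-1/t^3)^(8-j), with t-exponent 2j − 3(8−j) = 5j − 24.
Set 5j − 24 = 1: j = 5.
C(8,5) = 56; 2^5 = 32; (-1)^3 = -1.
Coefficient = 56 · 32 · (-1) = -1792.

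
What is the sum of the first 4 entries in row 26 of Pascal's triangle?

2952

1 + 26 + 325 + 2600 = 2952.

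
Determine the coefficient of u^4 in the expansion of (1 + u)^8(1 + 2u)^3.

Coefficient of u^4 = Σ_{j} C(8,j)·1^j·C(3,4-j)·2^(4-j) for j from 1 to 4.
= 64 + 336 + 336 + 70 = 806.

806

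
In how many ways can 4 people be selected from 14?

1001

This is C(14,4) = 1001.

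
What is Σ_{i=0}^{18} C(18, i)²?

9075135300

By Vandermonde's identity, Σ C(18,i)² = C(36,18) = 9075135300.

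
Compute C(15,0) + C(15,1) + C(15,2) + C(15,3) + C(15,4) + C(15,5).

4944

1 + 15 + 105 + 455 + 1365 + 3003 = 4944.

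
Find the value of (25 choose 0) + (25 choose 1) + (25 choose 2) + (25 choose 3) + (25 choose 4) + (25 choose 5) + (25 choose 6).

245506

1 + 25 + 300 + 2300 + 12650 + 53130 + 177100 = 245506.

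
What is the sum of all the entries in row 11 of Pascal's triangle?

2048

Setting x = 1 in (1+x)^11 gives Σ C(11,j) = 2^11 = 2048.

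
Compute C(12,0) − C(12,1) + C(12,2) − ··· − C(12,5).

-462

The partial alternating sum Σ_{k=0}^{5} (−1)^k C(12,k) = (−1)^5 C(11,5) = -462.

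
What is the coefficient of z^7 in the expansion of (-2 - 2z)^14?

The general term is C(14,j)·(-2)^j·(-2z)^(14-j); the z^7 term has j = 7.
C(14,7) = 3432.
Coefficient = C(14,7) · (-2)^7 · (-2)^7 = 3432 · (-128) · (-128) = 56229888.

56229888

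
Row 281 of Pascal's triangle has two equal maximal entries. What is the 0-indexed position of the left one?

140

For odd n = 281, C(281,r) peaks at r = (n−1)/2 and (n+1)/2; the lower is 140.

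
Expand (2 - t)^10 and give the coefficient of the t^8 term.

180

The general term is C(10,j)·(2)^j·(-t)^(10-j); the t^8 term has j = 2.
C(10,2) = 45.
Coefficient = C(10,2) · 2^2 = 45 · 4 = 180.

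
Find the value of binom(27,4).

C(27,4) = (27·26·25·24) / 4! = 421200 / 24 = 17550.

17550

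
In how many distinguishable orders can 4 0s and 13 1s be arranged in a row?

2380

Choose positions for the 0s: C(17,4) = 2380.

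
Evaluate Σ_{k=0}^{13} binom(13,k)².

By Vandermonde's identity, Σ C(13,k)² = C(26,13) = 10400600.

10400600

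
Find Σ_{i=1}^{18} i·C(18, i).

Differentiating (1+x)^18 and setting x=1: Σ i·C(18,i) = 18·2^17 = 2359296.

2359296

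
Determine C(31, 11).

84672315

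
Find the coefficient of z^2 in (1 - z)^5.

10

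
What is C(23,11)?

C(23,11) = (23·22·21·20·19·18·17·16·15·14·13) / 11! = 53970627110400 / 39916800 = 1352078.

1352078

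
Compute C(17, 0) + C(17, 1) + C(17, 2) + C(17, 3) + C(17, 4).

3214

1 + 17 + 136 + 680 + 2380 = 3214.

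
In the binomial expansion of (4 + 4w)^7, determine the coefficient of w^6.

The general term is C(7,j)·(4)^j·(4w)^(7-j); the w^6 term has j = 1.
C(7,1) = 7.
Coefficient = C(7,1) · 4^1 · 4^6 = 7 · 4 · 4096 = 114688.

114688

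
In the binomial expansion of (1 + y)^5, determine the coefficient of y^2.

10

The general term is C(5,j)·(1)^j·(y)^(5-j); the y^2 term has j = 3.
C(5,3) = 10.
Coefficient = C(5,3) = 10.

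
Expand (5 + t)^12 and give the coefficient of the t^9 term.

The general term is C(12,j)·(5)^j·(t)^(12-j); the t^9 term has j = 3.
C(12,3) = 220.
Coefficient = C(12,3) · 5^3 = 220 · 125 = 27500.

27500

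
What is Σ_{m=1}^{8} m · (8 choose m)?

1024

Differentiating (1+x)^8 and setting x=1: Σ m·C(8,m) = 8·2^7 = 1024.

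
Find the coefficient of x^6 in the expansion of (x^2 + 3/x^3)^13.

General term: C(13,j)·(x^2)^j·(3/x^3)^(13-j), with x-exponent 2j − 3(13−j) = 5j − 39.
Set 5j − 39 = 6: j = 9.
C(13,9) = 715; 1^9 = 1; 3^4 = 81.
Coefficient = 715 · 1 · 81 = 57915.

57915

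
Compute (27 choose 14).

20058300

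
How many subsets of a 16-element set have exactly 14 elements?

120

Choose the 14 positions: C(16,14) = 120.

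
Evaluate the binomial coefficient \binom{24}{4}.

10626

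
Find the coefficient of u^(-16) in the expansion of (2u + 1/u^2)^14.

16016

General term: C(14,j)·(2u)^j·(1/u^2)^(14-j), with u-exponent 1j − 2(14−j) = 3j − 28.
Set 3j − 28 = -16: j = 4.
C(14,4) = 1001; 2^4 = 16; 1^10 = 1.
Coefficient = 1001 · 16 · 1 = 16016.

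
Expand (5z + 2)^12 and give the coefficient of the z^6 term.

The general term is C(12,j)·(5z)^j·(2)^(12-j); the z^6 term has j = 6.
C(12,6) = 924.
Coefficient = C(12,6) · 5^6 · 2^6 = 924 · 15625 · 64 = 924000000.

924000000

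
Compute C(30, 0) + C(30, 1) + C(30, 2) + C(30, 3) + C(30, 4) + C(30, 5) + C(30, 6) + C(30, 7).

2804012

1 + 30 + 435 + 4060 + 27405 + 142506 + 593775 + 2035800 = 2804012.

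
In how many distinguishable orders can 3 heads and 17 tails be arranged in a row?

1140

Choose positions for the heads: C(20,3) = 1140.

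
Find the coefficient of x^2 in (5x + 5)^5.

The general term is C(5,j)·(5x)^j·(5)^(5-j); the x^2 term has j = 2.
C(5,2) = 10.
Coefficient = C(5,2) · 5^2 · 5^3 = 10 · 25 · 125 = 31250.

31250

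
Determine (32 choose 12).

225792840

C(32,12) = (32·31·30·29·28·27·26·25·24·23·22·21) / 12! = 108155131628544000 / 479001600 = 225792840.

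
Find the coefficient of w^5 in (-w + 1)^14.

The general term is C(14,j)·(-w)^j·(1)^(14-j); the w^5 term has j = 5.
C(14,5) = 2002.
Coefficient = C(14,5) · (-1)^5 = 2002 · (-1) = -2002.

-2002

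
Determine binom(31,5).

169911

C(31,5) = (31·30·29·28·27) / 5! = 20389320 / 120 = 169911.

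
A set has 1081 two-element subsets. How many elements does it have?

47

n(n−1)/2 = 1081 ⇒ n(n−1) = 2162. Since 47·46 = 2162, n = 47.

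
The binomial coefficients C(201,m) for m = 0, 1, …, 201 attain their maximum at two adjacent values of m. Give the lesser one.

For odd n = 201, C(201,m) peaks at m = (n−1)/2 and (n+1)/2; the lesser is 100.

100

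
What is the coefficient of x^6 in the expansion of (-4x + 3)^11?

459841536

The general term is C(11,j)·(-4x)^j·(3)^(11-j); the x^6 term has j = 6.
C(11,6) = 462.
Coefficient = C(11,6) · (-4)^6 · 3^5 = 462 · 4096 · 243 = 459841536.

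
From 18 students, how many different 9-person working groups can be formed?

48620

This is C(18,9) = 48620.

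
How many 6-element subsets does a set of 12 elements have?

C(12,6) = (12·11·10·9·8·7) / 6! = 665280 / 720 = 924.

924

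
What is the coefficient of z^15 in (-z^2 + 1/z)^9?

General term: C(9,j)·(-z^2)^j·(1/z)^(9-j), with z-exponent 2j − 1(9−j) = 3j − 9.
Set 3j − 9 = 15: j = 8.
C(9,8) = 9; (-1)^8 = 1; 1^1 = 1.
Coefficient = 9 · 1 · 1 = 9.

9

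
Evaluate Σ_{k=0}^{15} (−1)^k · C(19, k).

The partial alternating sum Σ_{k=0}^{15} (−1)^k C(19,k) = (−1)^15 C(18,15) = -816.

-816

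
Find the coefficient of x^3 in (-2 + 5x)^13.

36608000

The general term is C(13,j)·(-2)^j·(5x)^(13-j); the x^3 term has j = 10.
C(13,10) = 286.
Coefficient = C(13,10) · (-2)^10 · 5^3 = 286 · 1024 · 125 = 36608000.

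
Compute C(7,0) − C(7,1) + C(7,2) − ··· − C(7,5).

-6

The partial alternating sum Σ_{k=0}^{5} (−1)^k C(7,k) = (−1)^5 C(6,5) = -6.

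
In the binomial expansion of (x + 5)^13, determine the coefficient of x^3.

2792968750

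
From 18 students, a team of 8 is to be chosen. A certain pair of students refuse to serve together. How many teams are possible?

35750

All 8-subsets: C(18,8) = 43758. Those containing both fixed elements: C(16,6) = 8008.
43758 − 8008 = 35750.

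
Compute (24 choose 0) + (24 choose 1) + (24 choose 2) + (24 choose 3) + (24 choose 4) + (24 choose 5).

55455

1 + 24 + 276 + 2024 + 10626 + 42504 = 55455.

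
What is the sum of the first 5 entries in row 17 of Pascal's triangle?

3214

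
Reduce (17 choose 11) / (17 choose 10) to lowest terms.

7/11

C(n,k+1)/C(n,k) = (n−k)/(k+1) = (17−10)/(10+1) = 7/11.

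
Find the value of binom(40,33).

18643560

C(40,33) = C(40,7) by symmetry.
C(40,7) = (40·39·38·37·36·35·34) / 7! = 93963542400 / 5040 = 18643560.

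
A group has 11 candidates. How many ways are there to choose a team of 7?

330

This is C(11,7) = 330.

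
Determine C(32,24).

C(32,24) = C(32,8) by symmetry.
C(32,8) = (32·31·30·29·28·27·26·25) / 8! = 424097856000 / 40320 = 10518300.

10518300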